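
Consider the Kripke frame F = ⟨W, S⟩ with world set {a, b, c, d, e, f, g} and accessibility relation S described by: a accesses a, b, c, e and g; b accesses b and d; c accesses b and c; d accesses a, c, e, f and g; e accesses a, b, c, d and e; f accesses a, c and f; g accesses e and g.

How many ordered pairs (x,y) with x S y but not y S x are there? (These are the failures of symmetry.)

Enumerating: (a,b), (a,c), (a,g), (b,d), (c,b), (d,a), (d,c), (d,f), (d,g), (e,b), (e,c), (f,a), (f,c), (g,e).

14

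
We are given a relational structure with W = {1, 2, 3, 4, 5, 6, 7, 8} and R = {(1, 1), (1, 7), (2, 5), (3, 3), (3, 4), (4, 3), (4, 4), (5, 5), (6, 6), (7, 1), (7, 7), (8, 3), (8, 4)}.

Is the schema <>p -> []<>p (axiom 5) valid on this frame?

Yes

The schema 5 characterises exactly the Euclidean frames.
Euclidean: yes — any two successors of a common world are R-related.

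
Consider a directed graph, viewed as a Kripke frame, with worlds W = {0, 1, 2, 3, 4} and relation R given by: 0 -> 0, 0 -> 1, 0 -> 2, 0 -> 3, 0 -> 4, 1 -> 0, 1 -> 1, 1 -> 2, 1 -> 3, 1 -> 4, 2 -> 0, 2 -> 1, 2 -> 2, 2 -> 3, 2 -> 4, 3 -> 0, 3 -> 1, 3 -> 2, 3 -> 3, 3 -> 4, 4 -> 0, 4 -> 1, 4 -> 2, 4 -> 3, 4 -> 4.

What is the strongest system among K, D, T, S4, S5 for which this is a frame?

S5

Serial (axiom D): yes — every world has a successor (e.g. 0 R 0).
Reflexive (axiom T): yes — every world is R-related to itself.
Transitive (axiom 4): yes — every two-step R-path is closed by a direct edge.
Euclidean (axiom 5): yes — any two successors of a common world are R-related.
So F validates K, D, T, S4, S5. The strongest is S5.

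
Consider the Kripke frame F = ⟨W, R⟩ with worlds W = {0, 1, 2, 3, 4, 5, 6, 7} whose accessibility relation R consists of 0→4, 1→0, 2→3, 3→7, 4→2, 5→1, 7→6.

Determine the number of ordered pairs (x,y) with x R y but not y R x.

7

Enumerating: (0,4), (1,0), (2,3), (3,7), (4,2), (5,1), (7,6).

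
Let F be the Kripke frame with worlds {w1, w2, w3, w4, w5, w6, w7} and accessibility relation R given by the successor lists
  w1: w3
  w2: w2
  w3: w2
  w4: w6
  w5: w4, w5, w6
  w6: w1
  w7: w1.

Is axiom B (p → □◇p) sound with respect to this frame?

No

Axiom B corresponds to the accessibility relation being symmetric.
Symmetric: no — w1 R w3 but not w3 R w1.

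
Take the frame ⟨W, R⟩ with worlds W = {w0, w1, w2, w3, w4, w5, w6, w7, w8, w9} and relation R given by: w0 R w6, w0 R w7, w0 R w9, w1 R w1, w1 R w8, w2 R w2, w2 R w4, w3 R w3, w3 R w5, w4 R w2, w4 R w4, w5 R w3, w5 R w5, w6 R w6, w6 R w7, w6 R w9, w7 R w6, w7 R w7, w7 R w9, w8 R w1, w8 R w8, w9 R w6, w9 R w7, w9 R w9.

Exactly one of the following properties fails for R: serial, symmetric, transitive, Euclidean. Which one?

symmetric

Serial: yes — every world has a successor (e.g. w0 R w6).
Symmetric: no — w0 R w6 but not w6 R w0.
Transitive: yes — every two-step R-path is closed by a direct edge.
Euclidean: yes — any two successors of a common world are R-related.
Only symmetric fails.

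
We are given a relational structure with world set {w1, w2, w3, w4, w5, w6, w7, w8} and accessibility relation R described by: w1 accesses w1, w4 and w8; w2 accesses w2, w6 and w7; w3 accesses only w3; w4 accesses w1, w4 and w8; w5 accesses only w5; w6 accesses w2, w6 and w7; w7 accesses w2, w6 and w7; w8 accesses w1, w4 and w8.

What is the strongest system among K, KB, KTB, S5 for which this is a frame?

S5

Symmetric (axiom B): yes — every pair in R has its reverse in R.
Reflexive (axiom T): yes — every world is R-related to itself.
Euclidean (axiom 5): yes — any two successors of a common world are R-related.
So F validates K, KB, KTB, S5. The strongest is S5.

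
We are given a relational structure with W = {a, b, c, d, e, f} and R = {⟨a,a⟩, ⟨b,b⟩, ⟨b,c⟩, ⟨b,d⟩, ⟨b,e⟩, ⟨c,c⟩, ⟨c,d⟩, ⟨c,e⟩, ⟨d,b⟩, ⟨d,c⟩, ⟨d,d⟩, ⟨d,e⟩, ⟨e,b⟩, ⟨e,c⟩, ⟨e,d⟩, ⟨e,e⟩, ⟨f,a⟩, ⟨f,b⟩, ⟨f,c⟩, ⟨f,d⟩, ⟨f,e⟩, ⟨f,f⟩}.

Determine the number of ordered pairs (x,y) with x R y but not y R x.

6

Enumerating: (b,c), (f,a), (f,b), (f,c), (f,d), (f,e).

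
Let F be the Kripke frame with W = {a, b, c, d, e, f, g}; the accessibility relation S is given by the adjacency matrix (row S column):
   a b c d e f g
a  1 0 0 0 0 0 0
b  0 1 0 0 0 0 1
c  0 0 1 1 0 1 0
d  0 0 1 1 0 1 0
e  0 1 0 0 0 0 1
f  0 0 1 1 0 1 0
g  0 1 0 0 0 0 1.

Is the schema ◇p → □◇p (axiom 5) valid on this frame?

Yes

By correspondence theory, 5 is valid on a frame iff S is Euclidean.
Euclidean: yes — any two successors of a common world are S-related.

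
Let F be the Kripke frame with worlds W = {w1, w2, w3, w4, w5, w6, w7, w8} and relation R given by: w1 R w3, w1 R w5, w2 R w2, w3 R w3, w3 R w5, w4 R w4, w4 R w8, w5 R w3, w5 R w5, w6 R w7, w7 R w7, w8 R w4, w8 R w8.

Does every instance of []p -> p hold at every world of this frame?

By correspondence theory, T is valid on a frame iff R is reflexive.
Reflexive: no — w1 is not related to itself.

No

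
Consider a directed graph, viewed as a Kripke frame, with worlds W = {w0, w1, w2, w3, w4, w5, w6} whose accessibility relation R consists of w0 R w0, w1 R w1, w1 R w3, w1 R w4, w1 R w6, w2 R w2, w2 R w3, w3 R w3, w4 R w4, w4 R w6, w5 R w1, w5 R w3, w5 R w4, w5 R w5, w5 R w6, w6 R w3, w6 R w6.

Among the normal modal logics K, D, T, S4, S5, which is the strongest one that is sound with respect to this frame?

T

Serial (axiom D): yes — every world has a successor (e.g. w0 R w0).
Reflexive (axiom T): yes — every world is R-related to itself.
Transitive (axiom 4): no — w4 R w6 and w6 R w3, but not w4 R w3.
Euclidean (axiom 5): no — w1 R w3 and w1 R w4, but not w3 R w4.
So F validates K, D, T; S4 would additionally require R to be transitive. The strongest is T.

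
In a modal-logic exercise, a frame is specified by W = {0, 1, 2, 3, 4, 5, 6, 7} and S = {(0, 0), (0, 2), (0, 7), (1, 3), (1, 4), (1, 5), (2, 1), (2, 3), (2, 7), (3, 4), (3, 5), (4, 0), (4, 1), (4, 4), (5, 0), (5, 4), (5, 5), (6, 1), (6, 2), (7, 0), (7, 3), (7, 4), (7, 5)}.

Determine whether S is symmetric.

No

Symmetric: no — 0 S 2 but not 2 S 0.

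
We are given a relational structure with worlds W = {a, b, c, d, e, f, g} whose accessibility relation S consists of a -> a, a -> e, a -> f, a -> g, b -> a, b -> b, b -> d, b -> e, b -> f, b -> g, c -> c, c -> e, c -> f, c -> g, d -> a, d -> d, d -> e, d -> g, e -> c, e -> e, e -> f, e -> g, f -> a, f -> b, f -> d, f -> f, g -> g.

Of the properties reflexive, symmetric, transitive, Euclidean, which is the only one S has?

Reflexive: yes — every world is S-related to itself.
Symmetric: no — a S e but not e S a.
Transitive: no — a S e and e S c, but not a S c.
Euclidean: no — a S f and a S e, but not f S e.
Only reflexive holds.

reflexive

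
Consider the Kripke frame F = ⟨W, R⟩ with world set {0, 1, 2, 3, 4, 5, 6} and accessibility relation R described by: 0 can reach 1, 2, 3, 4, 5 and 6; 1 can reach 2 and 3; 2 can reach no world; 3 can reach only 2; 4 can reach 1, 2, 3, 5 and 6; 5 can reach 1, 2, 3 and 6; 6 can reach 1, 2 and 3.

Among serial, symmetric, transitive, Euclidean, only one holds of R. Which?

Serial: no — 2 has no R-successor.
Symmetric: no — 0 R 1 but not 1 R 0.
Transitive: yes — every two-step R-path is closed by a direct edge.
Euclidean: no — 0 R 1 and 0 R 4, but not 1 R 4.
Only transitive holds.

transitive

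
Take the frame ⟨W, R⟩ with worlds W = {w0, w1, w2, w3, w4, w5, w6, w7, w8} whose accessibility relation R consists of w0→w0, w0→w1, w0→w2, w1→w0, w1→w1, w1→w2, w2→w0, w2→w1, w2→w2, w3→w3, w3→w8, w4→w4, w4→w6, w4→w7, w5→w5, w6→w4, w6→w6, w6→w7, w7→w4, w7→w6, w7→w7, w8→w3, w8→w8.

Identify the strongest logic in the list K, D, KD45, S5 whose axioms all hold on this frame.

S5

Serial (axiom D): yes — every world has a successor (e.g. w0 R w0).
Transitive (axiom 4): yes — every two-step R-path is closed by a direct edge.
Euclidean (axiom 5): yes — any two successors of a common world are R-related.
Reflexive (axiom T): yes — every world is R-related to itself.
So F validates K, D, KD45, S5. The strongest is S5.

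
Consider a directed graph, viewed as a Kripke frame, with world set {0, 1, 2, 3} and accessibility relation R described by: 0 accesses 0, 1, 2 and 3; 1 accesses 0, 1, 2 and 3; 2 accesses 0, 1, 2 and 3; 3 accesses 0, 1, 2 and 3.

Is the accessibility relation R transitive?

Yes

Transitive: yes — every two-step R-path is closed by a direct edge.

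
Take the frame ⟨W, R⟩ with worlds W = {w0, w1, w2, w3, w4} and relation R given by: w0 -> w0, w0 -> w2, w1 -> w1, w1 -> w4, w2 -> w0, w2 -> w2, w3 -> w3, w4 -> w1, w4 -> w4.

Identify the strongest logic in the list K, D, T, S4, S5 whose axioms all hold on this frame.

S5

Serial (axiom D): yes — every world has a successor (e.g. w0 R w0).
Reflexive (axiom T): yes — every world is R-related to itself.
Transitive (axiom 4): yes — every two-step R-path is closed by a direct edge.
Euclidean (axiom 5): yes — any two successors of a common world are R-related.
So F validates K, D, T, S4, S5. The strongest is S5.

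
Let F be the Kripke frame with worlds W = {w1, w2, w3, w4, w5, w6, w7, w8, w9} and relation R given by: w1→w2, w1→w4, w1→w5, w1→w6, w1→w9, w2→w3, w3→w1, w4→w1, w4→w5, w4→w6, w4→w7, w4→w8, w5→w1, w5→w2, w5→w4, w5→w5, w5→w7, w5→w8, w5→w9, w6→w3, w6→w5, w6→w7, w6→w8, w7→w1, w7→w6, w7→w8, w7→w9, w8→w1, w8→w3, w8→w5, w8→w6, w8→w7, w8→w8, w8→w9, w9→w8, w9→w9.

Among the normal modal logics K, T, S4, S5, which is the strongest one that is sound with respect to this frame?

Reflexive (axiom T): no — w1 is not related to itself.
Transitive (axiom 4): no — w1 R w2 and w2 R w3, but not w1 R w3.
Euclidean (axiom 5): no — w1 R w2 and w1 R w4, but not w2 R w4.
So F validates K; T would additionally require R to be reflexive. The strongest is K.

K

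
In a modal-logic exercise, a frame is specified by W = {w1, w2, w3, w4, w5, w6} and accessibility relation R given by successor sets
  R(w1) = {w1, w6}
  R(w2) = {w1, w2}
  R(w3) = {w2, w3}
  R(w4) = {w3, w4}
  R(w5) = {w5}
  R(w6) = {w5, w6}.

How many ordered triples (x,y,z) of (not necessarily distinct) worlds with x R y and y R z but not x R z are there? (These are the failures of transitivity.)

4

Enumerating: (w1,w6,w5), (w2,w1,w6), (w3,w2,w1), (w4,w3,w2).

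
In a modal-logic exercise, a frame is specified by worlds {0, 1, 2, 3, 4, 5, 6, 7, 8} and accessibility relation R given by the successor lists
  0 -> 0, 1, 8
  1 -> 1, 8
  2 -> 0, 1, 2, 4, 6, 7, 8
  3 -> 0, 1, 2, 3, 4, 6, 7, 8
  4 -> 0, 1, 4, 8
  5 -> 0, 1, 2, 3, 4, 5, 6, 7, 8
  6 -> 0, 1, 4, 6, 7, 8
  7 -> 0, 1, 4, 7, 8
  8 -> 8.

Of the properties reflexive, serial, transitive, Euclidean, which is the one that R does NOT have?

Reflexive: yes — every world is R-related to itself.
Serial: yes — every world has a successor (e.g. 0 R 0).
Transitive: yes — every two-step R-path is closed by a direct edge.
Euclidean: no — 0 R 8 and 0 R 1, but not 8 R 1.
Only Euclidean fails.

Euclidean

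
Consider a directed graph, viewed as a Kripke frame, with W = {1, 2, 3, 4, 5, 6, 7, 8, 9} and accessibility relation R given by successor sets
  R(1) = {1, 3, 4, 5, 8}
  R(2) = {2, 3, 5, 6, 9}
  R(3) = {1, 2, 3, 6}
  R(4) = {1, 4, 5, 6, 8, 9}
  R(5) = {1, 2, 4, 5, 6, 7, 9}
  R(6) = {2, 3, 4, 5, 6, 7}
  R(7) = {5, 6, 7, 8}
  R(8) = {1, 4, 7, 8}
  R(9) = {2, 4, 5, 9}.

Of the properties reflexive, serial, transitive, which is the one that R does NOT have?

Reflexive: yes — every world is R-related to itself.
Serial: yes — every world has a successor (e.g. 1 R 1).
Transitive: no — 1 R 3 and 3 R 2, but not 1 R 2.
Only transitive fails.

transitive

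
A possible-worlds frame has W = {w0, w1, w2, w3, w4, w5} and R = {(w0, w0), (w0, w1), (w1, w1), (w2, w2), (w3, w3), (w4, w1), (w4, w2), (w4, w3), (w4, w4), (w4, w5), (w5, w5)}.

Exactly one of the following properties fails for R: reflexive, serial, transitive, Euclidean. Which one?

Euclidean

Reflexive: yes — every world is R-related to itself.
Serial: yes — every world has a successor (e.g. w0 R w0).
Transitive: yes — every two-step R-path is closed by a direct edge.
Euclidean: no — w4 R w1 and w4 R w2, but not w1 R w2.
Only Euclidean fails.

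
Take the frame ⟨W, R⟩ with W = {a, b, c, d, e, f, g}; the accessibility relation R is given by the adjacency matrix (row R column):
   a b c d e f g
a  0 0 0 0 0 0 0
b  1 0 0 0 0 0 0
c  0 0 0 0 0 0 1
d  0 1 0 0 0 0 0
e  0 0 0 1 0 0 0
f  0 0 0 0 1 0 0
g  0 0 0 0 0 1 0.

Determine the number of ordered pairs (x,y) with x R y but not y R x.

Enumerating: (b,a), (c,g), (d,b), (e,d), (f,e), (g,f).

6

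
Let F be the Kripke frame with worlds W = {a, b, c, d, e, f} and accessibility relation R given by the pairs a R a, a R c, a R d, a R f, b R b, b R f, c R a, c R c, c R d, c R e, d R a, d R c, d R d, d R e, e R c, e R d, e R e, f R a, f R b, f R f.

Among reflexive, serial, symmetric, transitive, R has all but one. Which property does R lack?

transitive

Reflexive: yes — every world is R-related to itself.
Serial: yes — every world has a successor (e.g. a R a).
Symmetric: yes — every pair in R has its reverse in R.
Transitive: no — a R c and c R e, but not a R e.
Only transitive fails.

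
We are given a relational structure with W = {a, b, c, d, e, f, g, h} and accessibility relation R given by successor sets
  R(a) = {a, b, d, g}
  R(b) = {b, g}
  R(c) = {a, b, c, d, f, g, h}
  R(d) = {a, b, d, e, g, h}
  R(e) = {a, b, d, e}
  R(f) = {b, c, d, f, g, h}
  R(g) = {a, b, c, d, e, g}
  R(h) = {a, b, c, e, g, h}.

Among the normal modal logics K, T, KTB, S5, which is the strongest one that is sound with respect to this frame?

Reflexive (axiom T): yes — every world is R-related to itself.
Symmetric (axiom B): no — a R b but not b R a.
Euclidean (axiom 5): no — a R b and a R d, but not b R d.
So F validates K, T; KTB would additionally require R to be symmetric. The strongest is T.

T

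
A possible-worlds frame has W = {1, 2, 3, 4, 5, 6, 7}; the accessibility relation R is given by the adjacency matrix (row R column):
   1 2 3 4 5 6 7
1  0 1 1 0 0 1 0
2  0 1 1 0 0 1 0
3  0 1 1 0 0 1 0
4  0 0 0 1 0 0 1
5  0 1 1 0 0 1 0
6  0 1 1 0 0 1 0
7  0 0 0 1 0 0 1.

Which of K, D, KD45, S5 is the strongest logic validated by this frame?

Serial (axiom D): yes — every world has a successor (e.g. 1 R 2).
Transitive (axiom 4): yes — every two-step R-path is closed by a direct edge.
Euclidean (axiom 5): yes — any two successors of a common world are R-related.
Reflexive (axiom T): no — 1 is not related to itself.
So F validates K, D, KD45; S5 would additionally require R to be reflexive. The strongest is KD45.

KD45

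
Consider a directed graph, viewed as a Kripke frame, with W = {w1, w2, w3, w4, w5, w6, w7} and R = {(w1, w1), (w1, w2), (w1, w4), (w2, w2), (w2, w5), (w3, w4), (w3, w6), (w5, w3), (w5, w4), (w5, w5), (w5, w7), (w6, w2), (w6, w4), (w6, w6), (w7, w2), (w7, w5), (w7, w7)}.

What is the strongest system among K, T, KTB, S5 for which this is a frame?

K

Reflexive (axiom T): no — w3 is not related to itself.
Symmetric (axiom B): no — w1 R w2 but not w2 R w1.
Euclidean (axiom 5): no — w1 R w2 and w1 R w4, but not w2 R w4.
So F validates K; T would additionally require R to be reflexive. The strongest is K.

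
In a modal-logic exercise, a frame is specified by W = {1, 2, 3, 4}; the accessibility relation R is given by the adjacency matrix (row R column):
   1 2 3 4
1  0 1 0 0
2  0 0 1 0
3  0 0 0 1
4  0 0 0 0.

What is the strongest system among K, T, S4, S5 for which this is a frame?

K

Reflexive (axiom T): no — 1 is not related to itself.
Transitive (axiom 4): no — 1 R 2 and 2 R 3, but not 1 R 3.
Euclidean (axiom 5): no — 1 R 2 and 1 R 2, but not 2 R 2.
So F validates K; T would additionally require R to be reflexive. The strongest is K.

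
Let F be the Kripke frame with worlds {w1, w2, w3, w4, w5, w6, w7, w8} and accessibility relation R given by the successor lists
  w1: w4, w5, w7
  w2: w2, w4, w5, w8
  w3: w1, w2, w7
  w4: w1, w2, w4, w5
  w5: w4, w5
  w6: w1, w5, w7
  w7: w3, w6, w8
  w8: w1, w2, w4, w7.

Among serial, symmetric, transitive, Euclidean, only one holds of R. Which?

serial

Serial: yes — every world has a successor (e.g. w1 R w4).
Symmetric: no — w1 R w5 but not w5 R w1.
Transitive: no — w1 R w4 and w4 R w2, but not w1 R w2.
Euclidean: no — w1 R w4 and w1 R w7, but not w4 R w7.
Only serial holds.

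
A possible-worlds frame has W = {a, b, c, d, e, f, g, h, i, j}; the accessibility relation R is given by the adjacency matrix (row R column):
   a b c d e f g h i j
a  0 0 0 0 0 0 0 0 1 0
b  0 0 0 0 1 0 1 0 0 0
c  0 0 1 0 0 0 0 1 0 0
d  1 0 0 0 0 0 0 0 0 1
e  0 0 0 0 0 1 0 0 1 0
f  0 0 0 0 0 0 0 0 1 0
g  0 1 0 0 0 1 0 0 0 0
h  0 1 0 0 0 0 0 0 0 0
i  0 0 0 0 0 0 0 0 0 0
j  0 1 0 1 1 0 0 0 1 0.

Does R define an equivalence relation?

No

Reflexive: no — a is not related to itself.
Symmetric: no — a R i but not i R a.
Transitive: no — b R e and e R f, but not b R f.
So R is not an equivalence relation.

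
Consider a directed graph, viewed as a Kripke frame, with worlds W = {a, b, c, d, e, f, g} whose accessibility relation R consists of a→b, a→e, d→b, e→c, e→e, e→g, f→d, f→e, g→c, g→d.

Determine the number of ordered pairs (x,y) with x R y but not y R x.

9

Enumerating: (a,b), (a,e), (d,b), (e,c), (e,g), (f,d), (f,e), (g,c), (g,d).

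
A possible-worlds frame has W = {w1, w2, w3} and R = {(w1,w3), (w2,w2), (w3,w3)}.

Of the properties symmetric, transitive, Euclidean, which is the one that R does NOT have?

Symmetric: no — w1 R w3 but not w3 R w1.
Transitive: yes — every two-step R-path is closed by a direct edge.
Euclidean: yes — any two successors of a common world are R-related.
Only symmetric fails.

symmetric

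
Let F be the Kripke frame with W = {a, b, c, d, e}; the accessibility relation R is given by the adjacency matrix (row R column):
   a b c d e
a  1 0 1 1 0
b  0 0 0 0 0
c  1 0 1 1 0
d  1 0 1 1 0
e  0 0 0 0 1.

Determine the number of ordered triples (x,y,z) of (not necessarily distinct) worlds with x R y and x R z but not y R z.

R is Euclidean; there are no such tuples.

0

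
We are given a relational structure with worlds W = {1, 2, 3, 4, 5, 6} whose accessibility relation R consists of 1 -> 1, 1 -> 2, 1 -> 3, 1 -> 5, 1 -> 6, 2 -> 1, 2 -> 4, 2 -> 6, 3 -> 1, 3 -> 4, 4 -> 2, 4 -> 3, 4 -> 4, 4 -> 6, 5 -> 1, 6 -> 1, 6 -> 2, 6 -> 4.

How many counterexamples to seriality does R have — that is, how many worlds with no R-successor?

0

R is serial; there are no such worlds.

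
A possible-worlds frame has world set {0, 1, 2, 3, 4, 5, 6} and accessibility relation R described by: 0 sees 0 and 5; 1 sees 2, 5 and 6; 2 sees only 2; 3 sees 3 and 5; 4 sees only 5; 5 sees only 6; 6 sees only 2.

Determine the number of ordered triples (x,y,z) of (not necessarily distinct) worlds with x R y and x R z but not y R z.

12

Enumerating: (0,5,0), (0,5,5), (1,2,5), (1,2,6), (1,5,2), (1,5,5), (1,6,5), (1,6,6), (3,5,3), (3,5,5), (4,5,5), (5,6,6).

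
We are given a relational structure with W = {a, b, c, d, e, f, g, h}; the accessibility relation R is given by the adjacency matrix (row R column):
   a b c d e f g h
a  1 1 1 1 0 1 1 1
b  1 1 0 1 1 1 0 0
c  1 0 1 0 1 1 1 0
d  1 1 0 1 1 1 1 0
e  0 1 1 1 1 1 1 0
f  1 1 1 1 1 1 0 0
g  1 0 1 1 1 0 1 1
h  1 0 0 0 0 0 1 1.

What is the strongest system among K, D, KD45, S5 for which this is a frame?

Serial (axiom D): yes — every world has a successor (e.g. a R a).
Transitive (axiom 4): no — a R b and b R e, but not a R e.
Euclidean (axiom 5): no — a R b and a R c, but not b R c.
Reflexive (axiom T): yes — every world is R-related to itself.
So F validates K, D; KD45 would additionally require R to be Euclidean and transitive. The strongest is D.

D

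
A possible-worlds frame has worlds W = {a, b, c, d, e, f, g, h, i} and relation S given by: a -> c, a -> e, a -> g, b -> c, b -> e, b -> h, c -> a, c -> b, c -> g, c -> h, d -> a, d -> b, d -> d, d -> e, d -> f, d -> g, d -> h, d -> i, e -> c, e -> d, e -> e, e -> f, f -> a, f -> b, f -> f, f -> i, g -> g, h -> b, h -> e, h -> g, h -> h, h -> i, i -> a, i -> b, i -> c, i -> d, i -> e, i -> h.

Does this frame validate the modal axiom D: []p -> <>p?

The schema D characterises exactly the serial frames.
Serial: yes — every world has a successor (e.g. a S c).

Yes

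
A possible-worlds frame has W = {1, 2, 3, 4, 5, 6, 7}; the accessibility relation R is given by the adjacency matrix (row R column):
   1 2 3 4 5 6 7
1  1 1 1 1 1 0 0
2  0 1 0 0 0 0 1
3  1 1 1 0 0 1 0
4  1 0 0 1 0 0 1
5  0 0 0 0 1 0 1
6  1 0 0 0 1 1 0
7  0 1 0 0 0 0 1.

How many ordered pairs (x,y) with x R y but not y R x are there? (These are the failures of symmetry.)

Enumerating: (1,2), (1,5), (3,2), (3,6), (4,7), (5,7), (6,1), (6,5).

8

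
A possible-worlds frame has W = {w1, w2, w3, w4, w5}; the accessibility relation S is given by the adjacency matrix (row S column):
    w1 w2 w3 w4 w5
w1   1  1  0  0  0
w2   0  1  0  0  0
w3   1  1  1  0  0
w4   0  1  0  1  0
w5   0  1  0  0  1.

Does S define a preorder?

Yes

Reflexive: yes — every world is S-related to itself.
Transitive: yes — every two-step S-path is closed by a direct edge.
So S is a preorder.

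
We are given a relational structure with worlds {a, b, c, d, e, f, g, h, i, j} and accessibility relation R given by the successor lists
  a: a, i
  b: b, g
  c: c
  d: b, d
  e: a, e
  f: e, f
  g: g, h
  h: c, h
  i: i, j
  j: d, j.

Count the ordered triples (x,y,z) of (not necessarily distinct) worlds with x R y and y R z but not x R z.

Enumerating: (a,i,j), (b,g,h), (d,b,g), (e,a,i), (f,e,a), (g,h,c), (i,j,d), (j,d,b).

8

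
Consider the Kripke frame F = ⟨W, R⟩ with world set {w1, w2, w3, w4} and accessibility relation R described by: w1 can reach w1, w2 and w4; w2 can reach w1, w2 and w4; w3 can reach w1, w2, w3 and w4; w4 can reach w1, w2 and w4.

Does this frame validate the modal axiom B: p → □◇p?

Axiom B corresponds to the accessibility relation being symmetric.
Symmetric: no — w3 R w1 but not w1 R w3.

No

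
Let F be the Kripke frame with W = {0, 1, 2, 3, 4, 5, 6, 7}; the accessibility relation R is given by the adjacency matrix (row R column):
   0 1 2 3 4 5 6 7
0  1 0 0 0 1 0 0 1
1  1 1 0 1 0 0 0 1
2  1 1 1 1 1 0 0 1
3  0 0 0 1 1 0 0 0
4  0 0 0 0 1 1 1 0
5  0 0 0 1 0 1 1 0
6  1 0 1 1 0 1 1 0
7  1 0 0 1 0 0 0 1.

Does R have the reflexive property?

Reflexive: yes — every world is R-related to itself.

Yes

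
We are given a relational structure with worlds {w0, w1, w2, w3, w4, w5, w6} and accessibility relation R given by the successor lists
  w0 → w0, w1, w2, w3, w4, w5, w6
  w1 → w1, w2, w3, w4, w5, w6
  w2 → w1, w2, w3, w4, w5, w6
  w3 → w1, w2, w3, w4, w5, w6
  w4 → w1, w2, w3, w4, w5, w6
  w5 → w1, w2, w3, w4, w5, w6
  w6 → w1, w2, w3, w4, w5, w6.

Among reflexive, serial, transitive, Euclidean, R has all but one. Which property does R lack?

Reflexive: yes — every world is R-related to itself.
Serial: yes — every world has a successor (e.g. w0 R w0).
Transitive: yes — every two-step R-path is closed by a direct edge.
Euclidean: no — w0 R w1 and w0 R w0, but not w1 R w0.
Only Euclidean fails.

Euclidean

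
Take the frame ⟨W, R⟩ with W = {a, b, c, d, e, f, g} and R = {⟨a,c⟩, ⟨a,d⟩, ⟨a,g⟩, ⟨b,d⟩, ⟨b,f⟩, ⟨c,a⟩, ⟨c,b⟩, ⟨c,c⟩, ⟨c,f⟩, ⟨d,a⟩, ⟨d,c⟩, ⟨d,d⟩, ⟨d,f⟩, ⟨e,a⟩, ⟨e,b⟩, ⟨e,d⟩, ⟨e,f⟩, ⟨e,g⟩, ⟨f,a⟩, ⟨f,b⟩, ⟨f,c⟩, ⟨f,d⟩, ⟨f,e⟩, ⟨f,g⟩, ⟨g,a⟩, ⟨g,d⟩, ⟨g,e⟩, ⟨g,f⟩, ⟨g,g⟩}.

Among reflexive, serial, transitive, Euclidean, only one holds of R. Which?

serial

Reflexive: no — a is not related to itself.
Serial: yes — every world has a successor (e.g. a R c).
Transitive: no — a R c and c R b, but not a R b.
Euclidean: no — a R c and a R d, but not c R d.
Only serial holds.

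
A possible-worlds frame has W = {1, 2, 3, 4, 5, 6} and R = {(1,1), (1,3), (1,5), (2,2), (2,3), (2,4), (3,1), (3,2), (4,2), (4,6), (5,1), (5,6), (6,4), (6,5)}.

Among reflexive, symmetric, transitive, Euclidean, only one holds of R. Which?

Reflexive: no — 3 is not related to itself.
Symmetric: yes — every pair in R has its reverse in R.
Transitive: no — 1 R 3 and 3 R 2, but not 1 R 2.
Euclidean: no — 1 R 3 and 1 R 5, but not 3 R 5.
Only symmetric holds.

symmetric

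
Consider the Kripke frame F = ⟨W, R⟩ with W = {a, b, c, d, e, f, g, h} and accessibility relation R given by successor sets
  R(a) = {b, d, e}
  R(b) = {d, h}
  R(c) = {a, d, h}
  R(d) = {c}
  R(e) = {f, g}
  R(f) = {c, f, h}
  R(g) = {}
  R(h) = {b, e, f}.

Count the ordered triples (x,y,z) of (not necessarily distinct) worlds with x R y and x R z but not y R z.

35

Enumerating: (a,b,b), (a,b,e), (a,d,b), (a,d,d), (a,d,e), (a,e,b), (a,e,d), (a,e,e), (b,d,d), (b,d,h), (b,h,d), (b,h,h), … and 23 more.
Total: 35.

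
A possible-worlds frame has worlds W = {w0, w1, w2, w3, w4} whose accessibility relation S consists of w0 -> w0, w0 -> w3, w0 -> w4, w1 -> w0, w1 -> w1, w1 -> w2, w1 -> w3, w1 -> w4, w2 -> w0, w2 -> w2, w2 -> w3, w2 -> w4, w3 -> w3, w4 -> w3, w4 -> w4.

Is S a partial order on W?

Reflexive: yes — every world is S-related to itself.
Transitive: yes — every two-step S-path is closed by a direct edge.
Antisymmetric: yes — no distinct pair is related both ways.
So S is a partial order.

Yes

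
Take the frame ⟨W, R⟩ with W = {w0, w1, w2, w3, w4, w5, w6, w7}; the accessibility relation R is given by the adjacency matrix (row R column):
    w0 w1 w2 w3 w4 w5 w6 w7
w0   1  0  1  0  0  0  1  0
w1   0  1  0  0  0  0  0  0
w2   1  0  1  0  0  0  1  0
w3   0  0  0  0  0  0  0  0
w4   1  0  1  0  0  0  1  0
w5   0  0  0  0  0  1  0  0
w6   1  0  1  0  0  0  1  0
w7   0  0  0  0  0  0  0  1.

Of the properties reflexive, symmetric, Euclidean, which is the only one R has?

Euclidean

Reflexive: no — w3 is not related to itself.
Symmetric: no — w4 R w0 but not w0 R w4.
Euclidean: yes — any two successors of a common world are R-related.
Only Euclidean holds.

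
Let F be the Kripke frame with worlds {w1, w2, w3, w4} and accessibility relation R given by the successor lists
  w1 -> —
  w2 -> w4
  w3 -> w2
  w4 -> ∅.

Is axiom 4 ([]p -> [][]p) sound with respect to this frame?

Axiom 4 corresponds to the accessibility relation being transitive.
Transitive: no — w3 R w2 and w2 R w4, but not w3 R w4.

No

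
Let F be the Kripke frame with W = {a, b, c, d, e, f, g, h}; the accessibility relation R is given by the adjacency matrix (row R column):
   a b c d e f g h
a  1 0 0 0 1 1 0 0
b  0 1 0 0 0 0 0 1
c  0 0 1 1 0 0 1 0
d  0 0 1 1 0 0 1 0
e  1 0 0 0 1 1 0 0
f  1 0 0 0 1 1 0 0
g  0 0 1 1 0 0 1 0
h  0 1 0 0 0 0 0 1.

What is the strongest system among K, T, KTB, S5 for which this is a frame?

Reflexive (axiom T): yes — every world is R-related to itself.
Symmetric (axiom B): yes — every pair in R has its reverse in R.
Euclidean (axiom 5): yes — any two successors of a common world are R-related.
So F validates K, T, KTB, S5. The strongest is S5.

S5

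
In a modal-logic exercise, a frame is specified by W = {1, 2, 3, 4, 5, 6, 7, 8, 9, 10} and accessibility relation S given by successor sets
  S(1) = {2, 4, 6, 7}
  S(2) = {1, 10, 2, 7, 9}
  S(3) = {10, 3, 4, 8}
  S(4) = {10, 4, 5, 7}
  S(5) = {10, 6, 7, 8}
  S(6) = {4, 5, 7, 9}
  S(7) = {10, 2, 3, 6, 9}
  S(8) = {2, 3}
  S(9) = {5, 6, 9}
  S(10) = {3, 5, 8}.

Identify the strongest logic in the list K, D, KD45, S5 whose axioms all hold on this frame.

D

Serial (axiom D): yes — every world has a successor (e.g. 1 S 2).
Transitive (axiom 4): no — 1 S 2 and 2 S 10, but not 1 S 10.
Euclidean (axiom 5): no — 1 S 2 and 1 S 4, but not 2 S 4.
Reflexive (axiom T): no — 1 is not related to itself.
So F validates K, D; KD45 would additionally require S to be Euclidean and transitive. The strongest is D.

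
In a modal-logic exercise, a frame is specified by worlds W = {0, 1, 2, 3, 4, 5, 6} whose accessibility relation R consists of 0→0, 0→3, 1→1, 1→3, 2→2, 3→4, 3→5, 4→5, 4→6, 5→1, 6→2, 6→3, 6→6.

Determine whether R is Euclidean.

No

Euclidean: no — 3 R 5 and 3 R 4, but not 5 R 4.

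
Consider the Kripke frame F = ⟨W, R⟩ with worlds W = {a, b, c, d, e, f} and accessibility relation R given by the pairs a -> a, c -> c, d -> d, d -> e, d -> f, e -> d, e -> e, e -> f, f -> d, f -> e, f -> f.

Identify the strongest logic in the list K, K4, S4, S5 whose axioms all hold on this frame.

Transitive (axiom 4): yes — every two-step R-path is closed by a direct edge.
Reflexive (axiom T): no — b is not related to itself.
Euclidean (axiom 5): yes — any two successors of a common world are R-related.
So F validates K, K4; S4 would additionally require R to be reflexive. The strongest is K4.

K4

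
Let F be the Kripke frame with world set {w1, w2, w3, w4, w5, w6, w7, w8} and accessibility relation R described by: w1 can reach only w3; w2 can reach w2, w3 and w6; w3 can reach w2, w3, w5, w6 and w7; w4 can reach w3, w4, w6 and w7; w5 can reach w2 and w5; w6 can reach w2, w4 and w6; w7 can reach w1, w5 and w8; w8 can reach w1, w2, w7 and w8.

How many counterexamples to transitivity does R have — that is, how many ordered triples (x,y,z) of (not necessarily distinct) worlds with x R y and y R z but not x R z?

Enumerating: (w1,w3,w2), (w1,w3,w5), (w1,w3,w6), (w1,w3,w7), (w2,w3,w5), (w2,w3,w7), (w2,w6,w4), (w3,w6,w4), (w3,w7,w1), (w3,w7,w8), (w4,w3,w2), (w4,w3,w5), … and 17 more.
Total: 29.

29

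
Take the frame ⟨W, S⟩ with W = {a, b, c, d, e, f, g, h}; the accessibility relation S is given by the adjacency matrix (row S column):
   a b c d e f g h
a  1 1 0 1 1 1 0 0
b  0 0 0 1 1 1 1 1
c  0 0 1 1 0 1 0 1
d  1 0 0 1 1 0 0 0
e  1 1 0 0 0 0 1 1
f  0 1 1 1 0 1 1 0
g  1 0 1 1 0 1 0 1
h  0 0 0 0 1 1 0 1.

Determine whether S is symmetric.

Symmetric: no — a S b but not b S a.

No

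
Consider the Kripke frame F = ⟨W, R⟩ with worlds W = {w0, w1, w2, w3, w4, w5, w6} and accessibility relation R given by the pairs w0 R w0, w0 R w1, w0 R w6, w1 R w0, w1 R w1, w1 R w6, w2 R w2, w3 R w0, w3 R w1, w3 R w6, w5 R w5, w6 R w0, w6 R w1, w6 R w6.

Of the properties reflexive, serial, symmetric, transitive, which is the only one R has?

Reflexive: no — w3 is not related to itself.
Serial: no — w4 has no R-successor.
Symmetric: no — w3 R w0 but not w0 R w3.
Transitive: yes — every two-step R-path is closed by a direct edge.
Only transitive holds.

transitive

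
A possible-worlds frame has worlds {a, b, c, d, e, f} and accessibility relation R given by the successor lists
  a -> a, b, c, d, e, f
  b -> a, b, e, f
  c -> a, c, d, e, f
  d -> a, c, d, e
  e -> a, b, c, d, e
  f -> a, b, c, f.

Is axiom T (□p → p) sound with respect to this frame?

Yes

The schema T characterises exactly the reflexive frames.
Reflexive: yes — every world is R-related to itself.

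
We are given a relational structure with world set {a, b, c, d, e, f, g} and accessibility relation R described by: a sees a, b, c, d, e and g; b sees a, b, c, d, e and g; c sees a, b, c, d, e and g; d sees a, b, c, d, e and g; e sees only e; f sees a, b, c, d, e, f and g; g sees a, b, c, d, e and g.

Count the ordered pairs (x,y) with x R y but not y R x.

11

Enumerating: (a,e), (b,e), (c,e), (d,e), (f,a), (f,b), (f,c), (f,d), (f,e), (f,g), (g,e).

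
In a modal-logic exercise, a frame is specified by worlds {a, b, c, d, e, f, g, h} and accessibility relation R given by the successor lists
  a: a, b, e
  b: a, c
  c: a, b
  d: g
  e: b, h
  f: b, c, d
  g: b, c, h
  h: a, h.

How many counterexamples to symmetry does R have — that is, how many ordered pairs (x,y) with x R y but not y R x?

Enumerating: (a,e), (c,a), (d,g), (e,b), (e,h), (f,b), (f,c), (f,d), (g,b), (g,c), (g,h), (h,a).

12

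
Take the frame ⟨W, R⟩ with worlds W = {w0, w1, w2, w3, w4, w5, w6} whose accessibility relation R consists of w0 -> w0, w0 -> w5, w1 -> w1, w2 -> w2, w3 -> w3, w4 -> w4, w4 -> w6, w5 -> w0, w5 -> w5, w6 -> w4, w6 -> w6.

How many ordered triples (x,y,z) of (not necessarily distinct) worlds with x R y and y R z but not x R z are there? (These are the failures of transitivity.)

R is transitive; there are no such tuples.

0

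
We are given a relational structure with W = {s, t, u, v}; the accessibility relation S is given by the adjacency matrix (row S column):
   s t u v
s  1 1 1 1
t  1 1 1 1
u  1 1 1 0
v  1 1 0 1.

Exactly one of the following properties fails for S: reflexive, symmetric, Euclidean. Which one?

Reflexive: yes — every world is S-related to itself.
Symmetric: yes — every pair in S has its reverse in S.
Euclidean: no — s S u and s S v, but not u S v.
Only Euclidean fails.

Euclidean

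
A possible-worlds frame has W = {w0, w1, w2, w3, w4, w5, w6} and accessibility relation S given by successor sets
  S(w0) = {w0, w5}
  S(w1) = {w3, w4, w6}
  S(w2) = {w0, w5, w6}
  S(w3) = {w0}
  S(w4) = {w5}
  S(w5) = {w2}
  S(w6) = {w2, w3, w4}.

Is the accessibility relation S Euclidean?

Euclidean: no — w1 S w3 and w1 S w4, but not w3 S w4.

No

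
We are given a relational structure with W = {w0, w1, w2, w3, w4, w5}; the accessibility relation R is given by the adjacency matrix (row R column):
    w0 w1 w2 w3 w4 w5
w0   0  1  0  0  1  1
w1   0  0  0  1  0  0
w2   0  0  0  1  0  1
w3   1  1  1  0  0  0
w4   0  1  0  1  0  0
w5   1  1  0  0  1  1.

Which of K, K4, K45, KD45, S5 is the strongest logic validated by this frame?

K

Transitive (axiom 4): no — w0 R w1 and w1 R w3, but not w0 R w3.
Euclidean (axiom 5): no — w0 R w1 and w0 R w4, but not w1 R w4.
Serial (axiom D): yes — every world has a successor (e.g. w0 R w1).
Reflexive (axiom T): no — w0 is not related to itself.
So F validates K; K4 would additionally require R to be transitive. The strongest is K.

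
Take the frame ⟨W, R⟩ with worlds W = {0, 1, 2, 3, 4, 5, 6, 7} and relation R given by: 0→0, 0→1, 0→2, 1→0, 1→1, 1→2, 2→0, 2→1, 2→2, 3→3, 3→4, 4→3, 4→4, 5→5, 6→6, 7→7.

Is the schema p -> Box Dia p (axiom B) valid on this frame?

Axiom B corresponds to the accessibility relation being symmetric.
Symmetric: yes — every pair in R has its reverse in R.

Yes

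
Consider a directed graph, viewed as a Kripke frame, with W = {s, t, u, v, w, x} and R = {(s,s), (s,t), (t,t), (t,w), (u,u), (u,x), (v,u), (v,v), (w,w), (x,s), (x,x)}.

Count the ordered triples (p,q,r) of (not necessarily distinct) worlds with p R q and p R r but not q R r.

Enumerating: (s,t,s), (t,w,t), (u,x,u), (v,u,v), (x,s,x).

5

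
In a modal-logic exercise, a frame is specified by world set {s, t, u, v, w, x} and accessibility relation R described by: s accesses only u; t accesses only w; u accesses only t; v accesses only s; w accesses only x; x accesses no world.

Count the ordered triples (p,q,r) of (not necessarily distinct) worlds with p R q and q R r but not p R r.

Enumerating: (s,u,t), (t,w,x), (u,t,w), (v,s,u).

4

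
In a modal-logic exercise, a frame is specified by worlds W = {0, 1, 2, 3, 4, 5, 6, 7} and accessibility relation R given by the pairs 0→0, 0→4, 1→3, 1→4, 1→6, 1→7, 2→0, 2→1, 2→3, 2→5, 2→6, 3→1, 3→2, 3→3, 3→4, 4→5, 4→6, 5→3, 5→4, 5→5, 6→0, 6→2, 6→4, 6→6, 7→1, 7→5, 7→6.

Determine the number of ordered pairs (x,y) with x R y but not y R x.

11

Enumerating: (0,4), (1,4), (1,6), (2,0), (2,1), (2,5), (3,4), (5,3), (6,0), (7,5), (7,6).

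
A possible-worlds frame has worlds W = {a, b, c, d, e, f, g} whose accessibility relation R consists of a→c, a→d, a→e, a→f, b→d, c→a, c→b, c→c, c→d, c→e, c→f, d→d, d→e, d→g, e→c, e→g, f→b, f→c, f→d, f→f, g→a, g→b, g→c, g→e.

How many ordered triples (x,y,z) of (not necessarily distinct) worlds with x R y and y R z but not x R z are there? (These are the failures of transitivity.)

Enumerating: (a,c,a), (a,c,b), (a,d,g), (a,e,g), (a,f,b), (b,d,e), (b,d,g), (c,d,g), (c,e,g), (d,e,c), (d,g,a), (d,g,b), … and 19 more.
Total: 31.

31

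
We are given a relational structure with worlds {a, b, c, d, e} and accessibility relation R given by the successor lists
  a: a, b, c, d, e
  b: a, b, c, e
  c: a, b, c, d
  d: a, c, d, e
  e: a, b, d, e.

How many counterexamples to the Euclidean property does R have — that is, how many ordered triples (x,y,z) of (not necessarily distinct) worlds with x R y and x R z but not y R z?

Enumerating: (a,b,d), (a,c,e), (a,d,b), (a,e,c), (b,c,e), (b,e,c), (c,b,d), (c,d,b), (d,c,e), (d,e,c), (e,b,d), (e,d,b).

12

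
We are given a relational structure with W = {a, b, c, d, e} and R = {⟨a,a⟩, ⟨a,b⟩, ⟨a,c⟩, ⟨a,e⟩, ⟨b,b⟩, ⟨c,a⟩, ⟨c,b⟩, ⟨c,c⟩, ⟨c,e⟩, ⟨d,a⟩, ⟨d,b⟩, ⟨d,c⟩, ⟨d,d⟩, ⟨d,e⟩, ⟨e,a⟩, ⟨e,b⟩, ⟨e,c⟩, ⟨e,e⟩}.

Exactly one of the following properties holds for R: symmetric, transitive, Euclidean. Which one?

transitive

Symmetric: no — a R b but not b R a.
Transitive: yes — every two-step R-path is closed by a direct edge.
Euclidean: no — a R b and a R c, but not b R c.
Only transitive holds.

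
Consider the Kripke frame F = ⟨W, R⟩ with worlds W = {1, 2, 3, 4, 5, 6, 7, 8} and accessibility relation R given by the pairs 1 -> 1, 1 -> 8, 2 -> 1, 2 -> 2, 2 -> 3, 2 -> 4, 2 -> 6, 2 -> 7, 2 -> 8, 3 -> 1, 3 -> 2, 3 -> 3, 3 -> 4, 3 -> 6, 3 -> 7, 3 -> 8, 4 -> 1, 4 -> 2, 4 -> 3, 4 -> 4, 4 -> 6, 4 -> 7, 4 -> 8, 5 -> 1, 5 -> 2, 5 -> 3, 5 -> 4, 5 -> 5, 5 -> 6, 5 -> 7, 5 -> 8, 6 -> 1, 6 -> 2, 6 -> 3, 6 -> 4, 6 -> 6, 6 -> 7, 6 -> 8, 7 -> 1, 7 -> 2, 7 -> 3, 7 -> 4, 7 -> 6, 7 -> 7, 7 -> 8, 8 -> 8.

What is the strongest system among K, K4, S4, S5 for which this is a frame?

S4

Transitive (axiom 4): yes — every two-step R-path is closed by a direct edge.
Reflexive (axiom T): yes — every world is R-related to itself.
Euclidean (axiom 5): no — 2 R 1 and 2 R 3, but not 1 R 3.
So F validates K, K4, S4; S5 would additionally require R to be Euclidean. The strongest is S4.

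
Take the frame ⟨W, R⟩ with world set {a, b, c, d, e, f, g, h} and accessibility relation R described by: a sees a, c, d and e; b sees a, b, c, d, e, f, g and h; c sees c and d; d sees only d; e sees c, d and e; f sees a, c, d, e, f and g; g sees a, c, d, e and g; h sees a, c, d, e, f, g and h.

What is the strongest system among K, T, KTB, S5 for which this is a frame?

T

Reflexive (axiom T): yes — every world is R-related to itself.
Symmetric (axiom B): no — a R c but not c R a.
Euclidean (axiom 5): no — a R c and a R e, but not c R e.
So F validates K, T; KTB would additionally require R to be symmetric. The strongest is T.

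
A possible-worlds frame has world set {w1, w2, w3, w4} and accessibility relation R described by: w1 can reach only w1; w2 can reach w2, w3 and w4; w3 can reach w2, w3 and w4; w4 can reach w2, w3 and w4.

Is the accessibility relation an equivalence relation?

Reflexive: yes — every world is R-related to itself.
Symmetric: yes — every pair in R has its reverse in R.
Transitive: yes — every two-step R-path is closed by a direct edge.
So R is an equivalence relation.

Yes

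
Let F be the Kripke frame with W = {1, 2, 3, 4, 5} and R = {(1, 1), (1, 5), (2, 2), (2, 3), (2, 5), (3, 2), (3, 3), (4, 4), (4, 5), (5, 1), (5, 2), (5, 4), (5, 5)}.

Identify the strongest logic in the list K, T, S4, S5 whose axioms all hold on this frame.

T

Reflexive (axiom T): yes — every world is R-related to itself.
Transitive (axiom 4): no — 1 R 5 and 5 R 2, but not 1 R 2.
Euclidean (axiom 5): no — 2 R 3 and 2 R 5, but not 3 R 5.
So F validates K, T; S4 would additionally require R to be transitive. The strongest is T.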